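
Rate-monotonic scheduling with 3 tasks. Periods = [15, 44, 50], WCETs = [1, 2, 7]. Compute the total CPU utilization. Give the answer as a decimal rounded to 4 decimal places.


Compute individual utilizations (exact fractions):
  Task 1: C/T = 1/15 (approx. 0.0667)
  Task 2: C/T = 2/44 = 1/22 (approx. 0.0455)
  Task 3: C/T = 7/50 (approx. 0.14)
Total utilization U = 1/15 + 1/22 + 7/50 = 208/825
Rounded to 4 decimal places: U = 0.2521
RM (Liu & Layland) bound for 3 tasks = 0.779763; compare with U = 208/825 (approx. 0.252121)
U <= bound, so schedulable by RM sufficient condition.

0.2521


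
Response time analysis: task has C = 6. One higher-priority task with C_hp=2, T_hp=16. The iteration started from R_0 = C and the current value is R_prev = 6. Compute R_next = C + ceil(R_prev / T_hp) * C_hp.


R_next = C + ceil(R_prev / T_hp) * C_hp
ceil(6 / 16) = ceil(0.375) = 1
Interference = 1 * 2 = 2
R_next = 6 + 2 = 8

8


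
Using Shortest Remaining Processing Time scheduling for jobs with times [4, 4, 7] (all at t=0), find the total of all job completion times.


Since all jobs arrive at t=0, SRPT equals SPT ordering.
SPT order: [4, 4, 7]
Completion times:
  Job 1: p=4, C=4
  Job 2: p=4, C=8
  Job 3: p=7, C=15
Total completion time = 4 + 8 + 15 = 27

27


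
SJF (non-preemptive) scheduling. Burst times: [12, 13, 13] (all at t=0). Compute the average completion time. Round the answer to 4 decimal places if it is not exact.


SJF order (ascending): [12, 13, 13]
Completion times:
  Job 1: burst=12, C=12
  Job 2: burst=13, C=25
  Job 3: burst=13, C=38
Average completion = 75/3 = 25.0

25.0


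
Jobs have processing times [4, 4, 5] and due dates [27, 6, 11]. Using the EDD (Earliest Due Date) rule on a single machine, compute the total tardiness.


Sort by due date (EDD order): [(4, 6), (5, 11), (4, 27)]
Compute completion times and tardiness:
  Job 1: p=4, d=6, C=4, tardiness=max(0,4-6)=0
  Job 2: p=5, d=11, C=9, tardiness=max(0,9-11)=0
  Job 3: p=4, d=27, C=13, tardiness=max(0,13-27)=0
Total tardiness = 0

0


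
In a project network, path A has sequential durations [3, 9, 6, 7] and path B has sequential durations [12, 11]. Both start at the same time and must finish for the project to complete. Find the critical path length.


Path A total = 3 + 9 + 6 + 7 = 25
Path B total = 12 + 11 = 23
Critical path = longest path = max(25, 23) = 25

25


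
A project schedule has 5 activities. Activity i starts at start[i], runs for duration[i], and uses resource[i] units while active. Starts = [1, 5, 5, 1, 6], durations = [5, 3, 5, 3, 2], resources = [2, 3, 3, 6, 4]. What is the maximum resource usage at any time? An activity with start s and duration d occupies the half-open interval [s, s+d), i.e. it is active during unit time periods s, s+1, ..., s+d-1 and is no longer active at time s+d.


Each activity i is active on [start_i, start_i + duration_i).
Compute total resource usage per time slot:
  t=0: active resources = [], total = 0
  t=1: active resources = [2, 6], total = 8
  t=2: active resources = [2, 6], total = 8
  t=3: active resources = [2, 6], total = 8
  t=4: active resources = [2], total = 2
  t=5: active resources = [2, 3, 3], total = 8
  t=6: active resources = [3, 3, 4], total = 10
  t=7: active resources = [3, 3, 4], total = 10
  t=8: active resources = [3], total = 3
  t=9: active resources = [3], total = 3
Peak resource demand = 10

10


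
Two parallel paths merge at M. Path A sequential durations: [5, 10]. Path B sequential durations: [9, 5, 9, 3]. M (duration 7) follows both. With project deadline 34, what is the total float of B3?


Forward pass: ES(B3) = sum of predecessors on chain B = 14
EF = ES + duration = 14 + 9 = 23
Backward pass: LF(M) = deadline = 34; LS(M) = 34 - 7 = 27
LF(B3) = LS(M) - sum(successors on chain B) = 27 - 3 = 24
LS = LF - duration = 24 - 9 = 15
Total float = LS - ES = 15 - 14 = 1

1


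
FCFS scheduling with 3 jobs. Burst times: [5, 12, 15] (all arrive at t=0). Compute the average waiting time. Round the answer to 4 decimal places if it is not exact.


FCFS order (as given): [5, 12, 15]
Waiting times:
  Job 1: wait = 0
  Job 2: wait = 5
  Job 3: wait = 17
Sum of waiting times = 22
Average waiting time = 22/3 = 7.3333

7.3333


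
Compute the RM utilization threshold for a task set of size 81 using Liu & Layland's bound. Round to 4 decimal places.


Compute 2^(1/81) = 1.0085940916
Subtract 1: 1.0085940916 - 1 = 0.0085940916
Multiply by n: 81 * 0.0085940916 = 0.6961214196
Round to 4 dp: 0.6961

0.6961


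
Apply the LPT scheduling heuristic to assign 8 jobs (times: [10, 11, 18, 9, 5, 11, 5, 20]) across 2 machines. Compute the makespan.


Sort jobs in decreasing order (LPT): [20, 18, 11, 11, 10, 9, 5, 5]
Assign each job to the least loaded machine:
  Machine 1: jobs [20, 11, 9, 5], load = 45
  Machine 2: jobs [18, 11, 10, 5], load = 44
Makespan = max load = 45

45


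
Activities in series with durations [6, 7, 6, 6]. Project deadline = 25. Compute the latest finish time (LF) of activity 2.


LF(activity 2) = deadline - sum of successor durations
Successors: activities 3 through 4 with durations [6, 6]
Sum of successor durations = 12
LF = 25 - 12 = 13

13


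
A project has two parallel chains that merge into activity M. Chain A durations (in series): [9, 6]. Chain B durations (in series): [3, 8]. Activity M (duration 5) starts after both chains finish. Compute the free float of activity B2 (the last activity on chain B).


ES(B2) = sum of predecessors on chain B = 3
EF(B2) = ES + duration = 3 + 8 = 11
Successor of B2 is M. ES(M) = max(sum(A), sum(B)) = max(15, 11) = 15
Free float = ES(successor) - EF(current) = 15 - 11 = 4

4


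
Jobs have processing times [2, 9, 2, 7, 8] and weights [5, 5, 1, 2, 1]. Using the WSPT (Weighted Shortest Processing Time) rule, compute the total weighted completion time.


Compute p/w ratios and sort ascending (WSPT): [(2, 5), (9, 5), (2, 1), (7, 2), (8, 1)]
Compute weighted completion times:
  Job (p=2,w=5): C=2, w*C=5*2=10
  Job (p=9,w=5): C=11, w*C=5*11=55
  Job (p=2,w=1): C=13, w*C=1*13=13
  Job (p=7,w=2): C=20, w*C=2*20=40
  Job (p=8,w=1): C=28, w*C=1*28=28
Total weighted completion time = 146

146


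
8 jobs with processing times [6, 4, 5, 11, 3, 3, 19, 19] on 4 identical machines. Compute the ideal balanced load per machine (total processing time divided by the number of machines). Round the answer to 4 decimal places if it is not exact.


Total processing time = 6 + 4 + 5 + 11 + 3 + 3 + 19 + 19 = 70
Number of machines = 4
Ideal balanced load = 70 / 4 = 17.5

17.5


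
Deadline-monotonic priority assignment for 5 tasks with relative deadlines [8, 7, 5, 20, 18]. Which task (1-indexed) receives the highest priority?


Sort tasks by relative deadline (ascending):
  Task 3: deadline = 5
  Task 2: deadline = 7
  Task 1: deadline = 8
  Task 5: deadline = 18
  Task 4: deadline = 20
Priority order (highest first): [3, 2, 1, 5, 4]
Highest priority task = 3

3


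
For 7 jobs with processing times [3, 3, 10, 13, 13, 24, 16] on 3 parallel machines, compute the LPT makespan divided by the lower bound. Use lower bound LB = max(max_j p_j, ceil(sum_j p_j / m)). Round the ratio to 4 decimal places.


LPT order: [24, 16, 13, 13, 10, 3, 3]
Machine loads after assignment: [27, 29, 26]
LPT makespan = 29
Lower bound = max(max_job, ceil(total/3)) = max(24, 28) = 28
Ratio = 29 / 28 = 1.0357

1.0357


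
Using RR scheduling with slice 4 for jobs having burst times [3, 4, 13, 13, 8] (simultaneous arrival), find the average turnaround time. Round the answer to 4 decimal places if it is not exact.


Time quantum = 4
Execution trace:
  J1 runs 3 units, time = 3
  J2 runs 4 units, time = 7
  J3 runs 4 units, time = 11
  J4 runs 4 units, time = 15
  J5 runs 4 units, time = 19
  J3 runs 4 units, time = 23
  J4 runs 4 units, time = 27
  J5 runs 4 units, time = 31
  J3 runs 4 units, time = 35
  J4 runs 4 units, time = 39
  J3 runs 1 units, time = 40
  J4 runs 1 units, time = 41
Finish times: [3, 7, 40, 41, 31]
Average turnaround = 122/5 = 24.4

24.4


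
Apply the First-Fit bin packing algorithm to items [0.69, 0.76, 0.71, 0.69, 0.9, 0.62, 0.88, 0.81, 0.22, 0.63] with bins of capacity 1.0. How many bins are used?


Place items sequentially using First-Fit:
  Item 0.69 -> new Bin 1
  Item 0.76 -> new Bin 2
  Item 0.71 -> new Bin 3
  Item 0.69 -> new Bin 4
  Item 0.9 -> new Bin 5
  Item 0.62 -> new Bin 6
  Item 0.88 -> new Bin 7
  Item 0.81 -> new Bin 8
  Item 0.22 -> Bin 1 (now 0.91)
  Item 0.63 -> new Bin 9
Total bins used = 9

9


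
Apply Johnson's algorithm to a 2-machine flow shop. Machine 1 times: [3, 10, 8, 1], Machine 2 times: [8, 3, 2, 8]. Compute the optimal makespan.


Apply Johnson's rule:
  Group 1 (a <= b): [(4, 1, 8), (1, 3, 8)]
  Group 2 (a > b): [(2, 10, 3), (3, 8, 2)]
Optimal job order: [4, 1, 2, 3]
Schedule:
  Job 4: M1 done at 1, M2 done at 9
  Job 1: M1 done at 4, M2 done at 17
  Job 2: M1 done at 14, M2 done at 20
  Job 3: M1 done at 22, M2 done at 24
Makespan = 24

24


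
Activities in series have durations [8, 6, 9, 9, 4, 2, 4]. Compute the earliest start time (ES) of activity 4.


Activity 4 starts after activities 1 through 3 complete.
Predecessor durations: [8, 6, 9]
ES = 8 + 6 + 9 = 23

23


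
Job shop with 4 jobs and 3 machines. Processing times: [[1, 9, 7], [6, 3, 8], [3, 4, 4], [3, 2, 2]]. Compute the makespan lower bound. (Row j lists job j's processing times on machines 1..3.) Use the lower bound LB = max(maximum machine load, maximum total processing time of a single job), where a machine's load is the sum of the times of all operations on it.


Machine loads:
  Machine 1: 1 + 6 + 3 + 3 = 13
  Machine 2: 9 + 3 + 4 + 2 = 18
  Machine 3: 7 + 8 + 4 + 2 = 21
Max machine load = 21
Job totals:
  Job 1: 17
  Job 2: 17
  Job 3: 11
  Job 4: 7
Max job total = 17
Lower bound = max(21, 17) = 21

21


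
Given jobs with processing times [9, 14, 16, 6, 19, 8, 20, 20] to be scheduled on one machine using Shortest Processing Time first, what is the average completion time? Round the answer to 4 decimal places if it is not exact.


Sort jobs by processing time (SPT order): [6, 8, 9, 14, 16, 19, 20, 20]
Compute completion times sequentially:
  Job 1: processing = 6, completes at 6
  Job 2: processing = 8, completes at 14
  Job 3: processing = 9, completes at 23
  Job 4: processing = 14, completes at 37
  Job 5: processing = 16, completes at 53
  Job 6: processing = 19, completes at 72
  Job 7: processing = 20, completes at 92
  Job 8: processing = 20, completes at 112
Sum of completion times = 409
Average completion time = 409/8 = 51.125

51.125


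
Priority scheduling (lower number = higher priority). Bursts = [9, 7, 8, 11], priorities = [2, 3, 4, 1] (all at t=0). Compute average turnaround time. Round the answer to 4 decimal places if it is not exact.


Sort by priority (ascending = highest first):
Order: [(1, 11), (2, 9), (3, 7), (4, 8)]
Completion times:
  Priority 1, burst=11, C=11
  Priority 2, burst=9, C=20
  Priority 3, burst=7, C=27
  Priority 4, burst=8, C=35
Average turnaround = 93/4 = 23.25

23.25


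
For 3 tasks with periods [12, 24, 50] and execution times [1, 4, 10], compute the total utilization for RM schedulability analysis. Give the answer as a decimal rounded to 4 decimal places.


Compute individual utilizations (exact fractions):
  Task 1: C/T = 1/12 (approx. 0.0833)
  Task 2: C/T = 4/24 = 1/6 (approx. 0.1667)
  Task 3: C/T = 10/50 = 1/5 (approx. 0.2)
Total utilization U = 1/12 + 1/6 + 1/5 = 9/20
Rounded to 4 decimal places: U = 0.4500
RM (Liu & Layland) bound for 3 tasks = 0.779763; compare with U = 9/20 (approx. 0.450000)
U <= bound, so schedulable by RM sufficient condition.

0.4500


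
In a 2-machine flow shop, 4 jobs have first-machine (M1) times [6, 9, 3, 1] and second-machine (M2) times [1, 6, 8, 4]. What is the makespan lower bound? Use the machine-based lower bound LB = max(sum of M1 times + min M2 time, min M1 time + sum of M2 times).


LB1 = sum(M1 times) + min(M2 times) = 19 + 1 = 20
LB2 = min(M1 times) + sum(M2 times) = 1 + 19 = 20
Lower bound = max(LB1, LB2) = max(20, 20) = 20

20


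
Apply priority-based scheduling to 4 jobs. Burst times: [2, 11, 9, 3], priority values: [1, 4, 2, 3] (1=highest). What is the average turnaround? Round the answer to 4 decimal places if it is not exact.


Sort by priority (ascending = highest first):
Order: [(1, 2), (2, 9), (3, 3), (4, 11)]
Completion times:
  Priority 1, burst=2, C=2
  Priority 2, burst=9, C=11
  Priority 3, burst=3, C=14
  Priority 4, burst=11, C=25
Average turnaround = 52/4 = 13.0

13.0


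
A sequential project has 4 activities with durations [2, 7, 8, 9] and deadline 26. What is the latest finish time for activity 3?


LF(activity 3) = deadline - sum of successor durations
Successors: activities 4 through 4 with durations [9]
Sum of successor durations = 9
LF = 26 - 9 = 17

17


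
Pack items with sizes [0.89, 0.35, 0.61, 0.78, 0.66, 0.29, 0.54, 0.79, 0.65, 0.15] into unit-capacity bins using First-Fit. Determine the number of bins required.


Place items sequentially using First-Fit:
  Item 0.89 -> new Bin 1
  Item 0.35 -> new Bin 2
  Item 0.61 -> Bin 2 (now 0.96)
  Item 0.78 -> new Bin 3
  Item 0.66 -> new Bin 4
  Item 0.29 -> Bin 4 (now 0.95)
  Item 0.54 -> new Bin 5
  Item 0.79 -> new Bin 6
  Item 0.65 -> new Bin 7
  Item 0.15 -> Bin 3 (now 0.93)
Total bins used = 7

7


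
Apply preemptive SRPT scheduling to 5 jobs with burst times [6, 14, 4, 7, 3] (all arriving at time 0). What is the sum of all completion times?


Since all jobs arrive at t=0, SRPT equals SPT ordering.
SPT order: [3, 4, 6, 7, 14]
Completion times:
  Job 1: p=3, C=3
  Job 2: p=4, C=7
  Job 3: p=6, C=13
  Job 4: p=7, C=20
  Job 5: p=14, C=34
Total completion time = 3 + 7 + 13 + 20 + 34 = 77

77


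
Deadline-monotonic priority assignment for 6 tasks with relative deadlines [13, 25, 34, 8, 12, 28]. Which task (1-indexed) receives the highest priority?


Sort tasks by relative deadline (ascending):
  Task 4: deadline = 8
  Task 5: deadline = 12
  Task 1: deadline = 13
  Task 2: deadline = 25
  Task 6: deadline = 28
  Task 3: deadline = 34
Priority order (highest first): [4, 5, 1, 2, 6, 3]
Highest priority task = 4

4


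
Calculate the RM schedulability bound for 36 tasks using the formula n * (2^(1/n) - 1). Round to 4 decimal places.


Compute 2^(1/36) = 1.0194406437
Subtract 1: 1.0194406437 - 1 = 0.0194406437
Multiply by n: 36 * 0.0194406437 = 0.6998631732
Round to 4 dp: 0.6999

0.6999


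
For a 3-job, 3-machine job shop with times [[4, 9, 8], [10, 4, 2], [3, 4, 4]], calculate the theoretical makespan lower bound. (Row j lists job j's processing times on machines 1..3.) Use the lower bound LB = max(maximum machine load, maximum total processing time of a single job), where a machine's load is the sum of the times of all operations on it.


Machine loads:
  Machine 1: 4 + 10 + 3 = 17
  Machine 2: 9 + 4 + 4 = 17
  Machine 3: 8 + 2 + 4 = 14
Max machine load = 17
Job totals:
  Job 1: 21
  Job 2: 16
  Job 3: 11
Max job total = 21
Lower bound = max(17, 21) = 21

21


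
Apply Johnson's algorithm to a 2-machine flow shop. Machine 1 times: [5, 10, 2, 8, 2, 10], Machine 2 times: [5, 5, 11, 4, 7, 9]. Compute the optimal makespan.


Apply Johnson's rule:
  Group 1 (a <= b): [(3, 2, 11), (5, 2, 7), (1, 5, 5)]
  Group 2 (a > b): [(6, 10, 9), (2, 10, 5), (4, 8, 4)]
Optimal job order: [3, 5, 1, 6, 2, 4]
Schedule:
  Job 3: M1 done at 2, M2 done at 13
  Job 5: M1 done at 4, M2 done at 20
  Job 1: M1 done at 9, M2 done at 25
  Job 6: M1 done at 19, M2 done at 34
  Job 2: M1 done at 29, M2 done at 39
  Job 4: M1 done at 37, M2 done at 43
Makespan = 43

43


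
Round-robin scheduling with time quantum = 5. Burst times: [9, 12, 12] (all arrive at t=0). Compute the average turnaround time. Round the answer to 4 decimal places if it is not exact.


Time quantum = 5
Execution trace:
  J1 runs 5 units, time = 5
  J2 runs 5 units, time = 10
  J3 runs 5 units, time = 15
  J1 runs 4 units, time = 19
  J2 runs 5 units, time = 24
  J3 runs 5 units, time = 29
  J2 runs 2 units, time = 31
  J3 runs 2 units, time = 33
Finish times: [19, 31, 33]
Average turnaround = 83/3 = 27.6667

27.6667


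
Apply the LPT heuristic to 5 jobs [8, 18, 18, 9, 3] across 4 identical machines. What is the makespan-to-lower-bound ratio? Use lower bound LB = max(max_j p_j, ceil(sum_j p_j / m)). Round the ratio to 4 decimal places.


LPT order: [18, 18, 9, 8, 3]
Machine loads after assignment: [18, 18, 9, 11]
LPT makespan = 18
Lower bound = max(max_job, ceil(total/4)) = max(18, 14) = 18
Ratio = 18 / 18 = 1.0

1.0


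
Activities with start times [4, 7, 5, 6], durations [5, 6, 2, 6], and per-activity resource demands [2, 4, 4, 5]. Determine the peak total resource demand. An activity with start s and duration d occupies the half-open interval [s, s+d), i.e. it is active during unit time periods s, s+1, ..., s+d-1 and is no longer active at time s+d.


Each activity i is active on [start_i, start_i + duration_i).
Compute total resource usage per time slot:
  t=0: active resources = [], total = 0
  t=1: active resources = [], total = 0
  t=2: active resources = [], total = 0
  t=3: active resources = [], total = 0
  t=4: active resources = [2], total = 2
  t=5: active resources = [2, 4], total = 6
  t=6: active resources = [2, 4, 5], total = 11
  t=7: active resources = [2, 4, 5], total = 11
  t=8: active resources = [2, 4, 5], total = 11
  t=9: active resources = [4, 5], total = 9
  t=10: active resources = [4, 5], total = 9
  t=11: active resources = [4, 5], total = 9
  t=12: active resources = [4], total = 4
Peak resource demand = 11

11


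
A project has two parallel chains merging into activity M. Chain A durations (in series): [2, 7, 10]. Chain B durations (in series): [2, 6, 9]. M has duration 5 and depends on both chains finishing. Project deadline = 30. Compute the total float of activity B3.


Forward pass: ES(B3) = sum of predecessors on chain B = 8
EF = ES + duration = 8 + 9 = 17
Backward pass: LF(M) = deadline = 30; LS(M) = 30 - 5 = 25
LF(B3) = LS(M) - sum(successors on chain B) = 25 - 0 = 25
LS = LF - duration = 25 - 9 = 16
Total float = LS - ES = 16 - 8 = 8

8


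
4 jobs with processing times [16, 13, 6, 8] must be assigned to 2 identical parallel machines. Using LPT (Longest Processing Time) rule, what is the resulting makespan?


Sort jobs in decreasing order (LPT): [16, 13, 8, 6]
Assign each job to the least loaded machine:
  Machine 1: jobs [16, 6], load = 22
  Machine 2: jobs [13, 8], load = 21
Makespan = max load = 22

22


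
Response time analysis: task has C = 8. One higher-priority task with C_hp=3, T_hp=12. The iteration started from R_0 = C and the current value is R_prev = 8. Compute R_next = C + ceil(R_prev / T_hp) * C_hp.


R_next = C + ceil(R_prev / T_hp) * C_hp
ceil(8 / 12) = ceil(0.6667) = 1
Interference = 1 * 3 = 3
R_next = 8 + 3 = 11

11


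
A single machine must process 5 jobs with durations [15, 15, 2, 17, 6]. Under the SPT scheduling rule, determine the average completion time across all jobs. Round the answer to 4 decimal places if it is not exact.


Sort jobs by processing time (SPT order): [2, 6, 15, 15, 17]
Compute completion times sequentially:
  Job 1: processing = 2, completes at 2
  Job 2: processing = 6, completes at 8
  Job 3: processing = 15, completes at 23
  Job 4: processing = 15, completes at 38
  Job 5: processing = 17, completes at 55
Sum of completion times = 126
Average completion time = 126/5 = 25.2

25.2


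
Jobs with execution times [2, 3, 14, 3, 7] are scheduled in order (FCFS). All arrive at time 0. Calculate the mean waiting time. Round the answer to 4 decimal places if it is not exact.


FCFS order (as given): [2, 3, 14, 3, 7]
Waiting times:
  Job 1: wait = 0
  Job 2: wait = 2
  Job 3: wait = 5
  Job 4: wait = 19
  Job 5: wait = 22
Sum of waiting times = 48
Average waiting time = 48/5 = 9.6

9.6


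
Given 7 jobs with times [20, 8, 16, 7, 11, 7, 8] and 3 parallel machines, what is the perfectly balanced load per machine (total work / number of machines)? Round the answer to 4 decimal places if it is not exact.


Total processing time = 20 + 8 + 16 + 7 + 11 + 7 + 8 = 77
Number of machines = 3
Ideal balanced load = 77 / 3 = 25.6667

25.6667


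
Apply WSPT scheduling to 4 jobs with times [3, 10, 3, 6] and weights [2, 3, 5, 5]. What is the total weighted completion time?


Compute p/w ratios and sort ascending (WSPT): [(3, 5), (6, 5), (3, 2), (10, 3)]
Compute weighted completion times:
  Job (p=3,w=5): C=3, w*C=5*3=15
  Job (p=6,w=5): C=9, w*C=5*9=45
  Job (p=3,w=2): C=12, w*C=2*12=24
  Job (p=10,w=3): C=22, w*C=3*22=66
Total weighted completion time = 150

150


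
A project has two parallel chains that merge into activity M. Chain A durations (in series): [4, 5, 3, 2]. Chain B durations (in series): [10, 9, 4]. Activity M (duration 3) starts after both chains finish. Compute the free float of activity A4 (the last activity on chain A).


ES(A4) = sum of predecessors on chain A = 12
EF(A4) = ES + duration = 12 + 2 = 14
Successor of A4 is M. ES(M) = max(sum(A), sum(B)) = max(14, 23) = 23
Free float = ES(successor) - EF(current) = 23 - 14 = 9

9


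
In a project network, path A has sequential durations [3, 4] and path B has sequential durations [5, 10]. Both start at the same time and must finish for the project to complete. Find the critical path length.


Path A total = 3 + 4 = 7
Path B total = 5 + 10 = 15
Critical path = longest path = max(7, 15) = 15

15


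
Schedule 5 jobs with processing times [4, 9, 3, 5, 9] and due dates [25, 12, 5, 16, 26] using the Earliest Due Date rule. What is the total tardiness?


Sort by due date (EDD order): [(3, 5), (9, 12), (5, 16), (4, 25), (9, 26)]
Compute completion times and tardiness:
  Job 1: p=3, d=5, C=3, tardiness=max(0,3-5)=0
  Job 2: p=9, d=12, C=12, tardiness=max(0,12-12)=0
  Job 3: p=5, d=16, C=17, tardiness=max(0,17-16)=1
  Job 4: p=4, d=25, C=21, tardiness=max(0,21-25)=0
  Job 5: p=9, d=26, C=30, tardiness=max(0,30-26)=4
Total tardiness = 5

5


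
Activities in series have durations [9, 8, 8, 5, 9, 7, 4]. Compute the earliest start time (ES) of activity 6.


Activity 6 starts after activities 1 through 5 complete.
Predecessor durations: [9, 8, 8, 5, 9]
ES = 9 + 8 + 8 + 5 + 9 = 39

39


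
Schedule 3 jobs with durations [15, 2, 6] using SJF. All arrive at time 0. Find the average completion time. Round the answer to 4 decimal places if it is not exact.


SJF order (ascending): [2, 6, 15]
Completion times:
  Job 1: burst=2, C=2
  Job 2: burst=6, C=8
  Job 3: burst=15, C=23
Average completion = 33/3 = 11.0

11.0


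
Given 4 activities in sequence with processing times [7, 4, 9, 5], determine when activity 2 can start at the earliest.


Activity 2 starts after activities 1 through 1 complete.
Predecessor durations: [7]
ES = 7 = 7

7


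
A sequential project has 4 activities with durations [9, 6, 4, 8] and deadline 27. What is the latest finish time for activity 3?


LF(activity 3) = deadline - sum of successor durations
Successors: activities 4 through 4 with durations [8]
Sum of successor durations = 8
LF = 27 - 8 = 19

19


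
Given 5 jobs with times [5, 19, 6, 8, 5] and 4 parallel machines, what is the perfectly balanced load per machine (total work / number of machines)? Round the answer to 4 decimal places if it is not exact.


Total processing time = 5 + 19 + 6 + 8 + 5 = 43
Number of machines = 4
Ideal balanced load = 43 / 4 = 10.75

10.75


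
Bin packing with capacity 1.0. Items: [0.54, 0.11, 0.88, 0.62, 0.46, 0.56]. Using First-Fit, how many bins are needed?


Place items sequentially using First-Fit:
  Item 0.54 -> new Bin 1
  Item 0.11 -> Bin 1 (now 0.65)
  Item 0.88 -> new Bin 2
  Item 0.62 -> new Bin 3
  Item 0.46 -> new Bin 4
  Item 0.56 -> new Bin 5
Total bins used = 5

5


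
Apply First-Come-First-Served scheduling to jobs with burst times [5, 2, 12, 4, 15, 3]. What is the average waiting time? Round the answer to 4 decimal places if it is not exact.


FCFS order (as given): [5, 2, 12, 4, 15, 3]
Waiting times:
  Job 1: wait = 0
  Job 2: wait = 5
  Job 3: wait = 7
  Job 4: wait = 19
  Job 5: wait = 23
  Job 6: wait = 38
Sum of waiting times = 92
Average waiting time = 92/6 = 15.3333

15.3333


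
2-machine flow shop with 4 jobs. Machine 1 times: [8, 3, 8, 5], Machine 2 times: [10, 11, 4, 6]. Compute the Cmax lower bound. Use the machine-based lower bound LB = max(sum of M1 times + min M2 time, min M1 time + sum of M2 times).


LB1 = sum(M1 times) + min(M2 times) = 24 + 4 = 28
LB2 = min(M1 times) + sum(M2 times) = 3 + 31 = 34
Lower bound = max(LB1, LB2) = max(28, 34) = 34

34


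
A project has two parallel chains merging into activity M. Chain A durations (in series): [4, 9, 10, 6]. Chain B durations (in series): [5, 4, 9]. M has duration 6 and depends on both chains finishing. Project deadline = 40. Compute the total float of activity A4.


Forward pass: ES(A4) = sum of predecessors on chain A = 23
EF = ES + duration = 23 + 6 = 29
Backward pass: LF(M) = deadline = 40; LS(M) = 40 - 6 = 34
LF(A4) = LS(M) - sum(successors on chain A) = 34 - 0 = 34
LS = LF - duration = 34 - 6 = 28
Total float = LS - ES = 28 - 23 = 5

5


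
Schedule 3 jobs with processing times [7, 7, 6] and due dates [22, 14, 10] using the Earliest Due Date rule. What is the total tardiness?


Sort by due date (EDD order): [(6, 10), (7, 14), (7, 22)]
Compute completion times and tardiness:
  Job 1: p=6, d=10, C=6, tardiness=max(0,6-10)=0
  Job 2: p=7, d=14, C=13, tardiness=max(0,13-14)=0
  Job 3: p=7, d=22, C=20, tardiness=max(0,20-22)=0
Total tardiness = 0

0


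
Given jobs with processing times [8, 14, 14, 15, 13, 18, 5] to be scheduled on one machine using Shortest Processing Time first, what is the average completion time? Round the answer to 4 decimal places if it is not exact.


Sort jobs by processing time (SPT order): [5, 8, 13, 14, 14, 15, 18]
Compute completion times sequentially:
  Job 1: processing = 5, completes at 5
  Job 2: processing = 8, completes at 13
  Job 3: processing = 13, completes at 26
  Job 4: processing = 14, completes at 40
  Job 5: processing = 14, completes at 54
  Job 6: processing = 15, completes at 69
  Job 7: processing = 18, completes at 87
Sum of completion times = 294
Average completion time = 294/7 = 42.0

42.0


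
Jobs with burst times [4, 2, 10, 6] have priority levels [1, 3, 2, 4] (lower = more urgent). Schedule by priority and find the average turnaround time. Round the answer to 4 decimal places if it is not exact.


Sort by priority (ascending = highest first):
Order: [(1, 4), (2, 10), (3, 2), (4, 6)]
Completion times:
  Priority 1, burst=4, C=4
  Priority 2, burst=10, C=14
  Priority 3, burst=2, C=16
  Priority 4, burst=6, C=22
Average turnaround = 56/4 = 14.0

14.0


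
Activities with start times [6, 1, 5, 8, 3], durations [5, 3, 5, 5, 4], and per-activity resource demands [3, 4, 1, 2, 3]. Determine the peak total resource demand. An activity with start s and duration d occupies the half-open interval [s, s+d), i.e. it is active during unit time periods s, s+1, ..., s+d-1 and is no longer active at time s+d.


Each activity i is active on [start_i, start_i + duration_i).
Compute total resource usage per time slot:
  t=0: active resources = [], total = 0
  t=1: active resources = [4], total = 4
  t=2: active resources = [4], total = 4
  t=3: active resources = [4, 3], total = 7
  t=4: active resources = [3], total = 3
  t=5: active resources = [1, 3], total = 4
  t=6: active resources = [3, 1, 3], total = 7
  t=7: active resources = [3, 1], total = 4
  t=8: active resources = [3, 1, 2], total = 6
  t=9: active resources = [3, 1, 2], total = 6
  t=10: active resources = [3, 2], total = 5
  t=11: active resources = [2], total = 2
  t=12: active resources = [2], total = 2
Peak resource demand = 7

7


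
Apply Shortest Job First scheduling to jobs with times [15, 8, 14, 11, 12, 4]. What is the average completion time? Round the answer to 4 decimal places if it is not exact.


SJF order (ascending): [4, 8, 11, 12, 14, 15]
Completion times:
  Job 1: burst=4, C=4
  Job 2: burst=8, C=12
  Job 3: burst=11, C=23
  Job 4: burst=12, C=35
  Job 5: burst=14, C=49
  Job 6: burst=15, C=64
Average completion = 187/6 = 31.1667

31.1667


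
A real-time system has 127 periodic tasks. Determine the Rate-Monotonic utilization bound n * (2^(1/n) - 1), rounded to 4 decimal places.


Compute 2^(1/127) = 1.0054727730
Subtract 1: 1.0054727730 - 1 = 0.0054727730
Multiply by n: 127 * 0.0054727730 = 0.6950421710
Round to 4 dp: 0.6950

0.6950


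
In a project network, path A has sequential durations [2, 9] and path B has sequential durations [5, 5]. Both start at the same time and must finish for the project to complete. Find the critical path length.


Path A total = 2 + 9 = 11
Path B total = 5 + 5 = 10
Critical path = longest path = max(11, 10) = 11

11


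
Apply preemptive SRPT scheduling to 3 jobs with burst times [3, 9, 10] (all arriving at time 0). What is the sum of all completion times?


Since all jobs arrive at t=0, SRPT equals SPT ordering.
SPT order: [3, 9, 10]
Completion times:
  Job 1: p=3, C=3
  Job 2: p=9, C=12
  Job 3: p=10, C=22
Total completion time = 3 + 12 + 22 = 37

37


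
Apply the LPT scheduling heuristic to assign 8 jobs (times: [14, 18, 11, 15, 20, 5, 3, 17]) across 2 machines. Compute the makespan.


Sort jobs in decreasing order (LPT): [20, 18, 17, 15, 14, 11, 5, 3]
Assign each job to the least loaded machine:
  Machine 1: jobs [20, 15, 14, 3], load = 52
  Machine 2: jobs [18, 17, 11, 5], load = 51
Makespan = max load = 52

52


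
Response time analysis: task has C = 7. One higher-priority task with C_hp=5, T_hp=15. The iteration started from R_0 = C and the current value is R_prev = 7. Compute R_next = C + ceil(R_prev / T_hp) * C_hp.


R_next = C + ceil(R_prev / T_hp) * C_hp
ceil(7 / 15) = ceil(0.4667) = 1
Interference = 1 * 5 = 5
R_next = 7 + 5 = 12

12


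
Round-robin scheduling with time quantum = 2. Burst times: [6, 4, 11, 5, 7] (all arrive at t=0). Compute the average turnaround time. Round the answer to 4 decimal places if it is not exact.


Time quantum = 2
Execution trace:
  J1 runs 2 units, time = 2
  J2 runs 2 units, time = 4
  J3 runs 2 units, time = 6
  J4 runs 2 units, time = 8
  J5 runs 2 units, time = 10
  J1 runs 2 units, time = 12
  J2 runs 2 units, time = 14
  J3 runs 2 units, time = 16
  J4 runs 2 units, time = 18
  J5 runs 2 units, time = 20
  J1 runs 2 units, time = 22
  J3 runs 2 units, time = 24
  J4 runs 1 units, time = 25
  J5 runs 2 units, time = 27
  J3 runs 2 units, time = 29
  J5 runs 1 units, time = 30
  J3 runs 2 units, time = 32
  J3 runs 1 units, time = 33
Finish times: [22, 14, 33, 25, 30]
Average turnaround = 124/5 = 24.8

24.8


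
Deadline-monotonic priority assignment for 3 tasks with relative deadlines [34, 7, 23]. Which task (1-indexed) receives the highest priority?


Sort tasks by relative deadline (ascending):
  Task 2: deadline = 7
  Task 3: deadline = 23
  Task 1: deadline = 34
Priority order (highest first): [2, 3, 1]
Highest priority task = 2

2


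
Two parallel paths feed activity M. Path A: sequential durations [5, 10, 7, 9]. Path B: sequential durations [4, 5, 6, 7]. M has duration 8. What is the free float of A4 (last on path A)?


ES(A4) = sum of predecessors on chain A = 22
EF(A4) = ES + duration = 22 + 9 = 31
Successor of A4 is M. ES(M) = max(sum(A), sum(B)) = max(31, 22) = 31
Free float = ES(successor) - EF(current) = 31 - 31 = 0

0


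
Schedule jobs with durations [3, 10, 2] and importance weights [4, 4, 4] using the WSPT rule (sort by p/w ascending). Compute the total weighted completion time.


Compute p/w ratios and sort ascending (WSPT): [(2, 4), (3, 4), (10, 4)]
Compute weighted completion times:
  Job (p=2,w=4): C=2, w*C=4*2=8
  Job (p=3,w=4): C=5, w*C=4*5=20
  Job (p=10,w=4): C=15, w*C=4*15=60
Total weighted completion time = 88

88


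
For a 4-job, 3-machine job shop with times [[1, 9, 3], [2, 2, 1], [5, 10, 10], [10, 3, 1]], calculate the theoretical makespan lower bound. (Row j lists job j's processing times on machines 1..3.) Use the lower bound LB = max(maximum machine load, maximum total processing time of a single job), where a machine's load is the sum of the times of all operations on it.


Machine loads:
  Machine 1: 1 + 2 + 5 + 10 = 18
  Machine 2: 9 + 2 + 10 + 3 = 24
  Machine 3: 3 + 1 + 10 + 1 = 15
Max machine load = 24
Job totals:
  Job 1: 13
  Job 2: 5
  Job 3: 25
  Job 4: 14
Max job total = 25
Lower bound = max(24, 25) = 25

25


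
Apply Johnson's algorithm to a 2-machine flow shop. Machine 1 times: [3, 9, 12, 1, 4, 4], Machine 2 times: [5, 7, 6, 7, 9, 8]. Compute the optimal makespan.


Apply Johnson's rule:
  Group 1 (a <= b): [(4, 1, 7), (1, 3, 5), (5, 4, 9), (6, 4, 8)]
  Group 2 (a > b): [(2, 9, 7), (3, 12, 6)]
Optimal job order: [4, 1, 5, 6, 2, 3]
Schedule:
  Job 4: M1 done at 1, M2 done at 8
  Job 1: M1 done at 4, M2 done at 13
  Job 5: M1 done at 8, M2 done at 22
  Job 6: M1 done at 12, M2 done at 30
  Job 2: M1 done at 21, M2 done at 37
  Job 3: M1 done at 33, M2 done at 43
Makespan = 43

43


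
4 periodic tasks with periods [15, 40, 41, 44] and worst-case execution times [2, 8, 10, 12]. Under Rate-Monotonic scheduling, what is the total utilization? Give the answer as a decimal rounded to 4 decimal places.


Compute individual utilizations (exact fractions):
  Task 1: C/T = 2/15 (approx. 0.1333)
  Task 2: C/T = 8/40 = 1/5 (approx. 0.2)
  Task 3: C/T = 10/41 (approx. 0.2439)
  Task 4: C/T = 12/44 = 3/11 (approx. 0.2727)
Total utilization U = 2/15 + 1/5 + 10/41 + 3/11 = 1150/1353
Rounded to 4 decimal places: U = 0.8500
RM (Liu & Layland) bound for 4 tasks = 0.756828; compare with U = 1150/1353 (approx. 0.849963)
bound < U <= 1, so the RM sufficient condition is not met (inconclusive; an exact test such as response-time analysis is needed).

0.8500


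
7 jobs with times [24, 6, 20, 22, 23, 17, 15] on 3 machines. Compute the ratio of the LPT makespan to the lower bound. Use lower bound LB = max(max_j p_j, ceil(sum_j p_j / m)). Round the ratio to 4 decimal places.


LPT order: [24, 23, 22, 20, 17, 15, 6]
Machine loads after assignment: [45, 40, 42]
LPT makespan = 45
Lower bound = max(max_job, ceil(total/3)) = max(24, 43) = 43
Ratio = 45 / 43 = 1.0465

1.0465


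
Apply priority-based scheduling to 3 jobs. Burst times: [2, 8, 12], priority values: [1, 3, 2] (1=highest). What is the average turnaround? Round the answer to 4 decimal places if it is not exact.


Sort by priority (ascending = highest first):
Order: [(1, 2), (2, 12), (3, 8)]
Completion times:
  Priority 1, burst=2, C=2
  Priority 2, burst=12, C=14
  Priority 3, burst=8, C=22
Average turnaround = 38/3 = 12.6667

12.6667


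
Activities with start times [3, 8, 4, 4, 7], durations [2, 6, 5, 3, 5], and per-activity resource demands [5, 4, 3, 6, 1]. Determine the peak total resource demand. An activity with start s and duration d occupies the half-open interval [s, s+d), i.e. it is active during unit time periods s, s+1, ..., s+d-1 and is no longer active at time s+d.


Each activity i is active on [start_i, start_i + duration_i).
Compute total resource usage per time slot:
  t=0: active resources = [], total = 0
  t=1: active resources = [], total = 0
  t=2: active resources = [], total = 0
  t=3: active resources = [5], total = 5
  t=4: active resources = [5, 3, 6], total = 14
  t=5: active resources = [3, 6], total = 9
  t=6: active resources = [3, 6], total = 9
  t=7: active resources = [3, 1], total = 4
  t=8: active resources = [4, 3, 1], total = 8
  t=9: active resources = [4, 1], total = 5
  t=10: active resources = [4, 1], total = 5
  t=11: active resources = [4, 1], total = 5
  t=12: active resources = [4], total = 4
  t=13: active resources = [4], total = 4
Peak resource demand = 14

14


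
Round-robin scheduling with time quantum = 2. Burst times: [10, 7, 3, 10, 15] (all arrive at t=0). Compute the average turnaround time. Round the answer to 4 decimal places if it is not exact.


Time quantum = 2
Execution trace:
  J1 runs 2 units, time = 2
  J2 runs 2 units, time = 4
  J3 runs 2 units, time = 6
  J4 runs 2 units, time = 8
  J5 runs 2 units, time = 10
  J1 runs 2 units, time = 12
  J2 runs 2 units, time = 14
  J3 runs 1 units, time = 15
  J4 runs 2 units, time = 17
  J5 runs 2 units, time = 19
  J1 runs 2 units, time = 21
  J2 runs 2 units, time = 23
  J4 runs 2 units, time = 25
  J5 runs 2 units, time = 27
  J1 runs 2 units, time = 29
  J2 runs 1 units, time = 30
  J4 runs 2 units, time = 32
  J5 runs 2 units, time = 34
  J1 runs 2 units, time = 36
  J4 runs 2 units, time = 38
  J5 runs 2 units, time = 40
  J5 runs 2 units, time = 42
  J5 runs 2 units, time = 44
  J5 runs 1 units, time = 45
Finish times: [36, 30, 15, 38, 45]
Average turnaround = 164/5 = 32.8

32.8


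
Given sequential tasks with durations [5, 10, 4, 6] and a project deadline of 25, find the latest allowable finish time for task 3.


LF(activity 3) = deadline - sum of successor durations
Successors: activities 4 through 4 with durations [6]
Sum of successor durations = 6
LF = 25 - 6 = 19

19


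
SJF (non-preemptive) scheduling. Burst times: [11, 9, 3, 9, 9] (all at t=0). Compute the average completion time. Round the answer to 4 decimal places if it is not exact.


SJF order (ascending): [3, 9, 9, 9, 11]
Completion times:
  Job 1: burst=3, C=3
  Job 2: burst=9, C=12
  Job 3: burst=9, C=21
  Job 4: burst=9, C=30
  Job 5: burst=11, C=41
Average completion = 107/5 = 21.4

21.4


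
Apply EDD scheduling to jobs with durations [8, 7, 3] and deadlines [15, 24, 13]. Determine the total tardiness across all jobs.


Sort by due date (EDD order): [(3, 13), (8, 15), (7, 24)]
Compute completion times and tardiness:
  Job 1: p=3, d=13, C=3, tardiness=max(0,3-13)=0
  Job 2: p=8, d=15, C=11, tardiness=max(0,11-15)=0
  Job 3: p=7, d=24, C=18, tardiness=max(0,18-24)=0
Total tardiness = 0

0


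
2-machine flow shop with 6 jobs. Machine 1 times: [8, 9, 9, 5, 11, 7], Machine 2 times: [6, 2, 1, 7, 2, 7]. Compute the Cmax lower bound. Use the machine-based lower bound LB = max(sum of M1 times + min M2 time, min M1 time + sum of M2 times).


LB1 = sum(M1 times) + min(M2 times) = 49 + 1 = 50
LB2 = min(M1 times) + sum(M2 times) = 5 + 25 = 30
Lower bound = max(LB1, LB2) = max(50, 30) = 50

50


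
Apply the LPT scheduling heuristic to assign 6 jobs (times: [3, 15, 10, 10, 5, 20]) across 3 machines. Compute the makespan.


Sort jobs in decreasing order (LPT): [20, 15, 10, 10, 5, 3]
Assign each job to the least loaded machine:
  Machine 1: jobs [20, 3], load = 23
  Machine 2: jobs [15, 5], load = 20
  Machine 3: jobs [10, 10], load = 20
Makespan = max load = 23

23


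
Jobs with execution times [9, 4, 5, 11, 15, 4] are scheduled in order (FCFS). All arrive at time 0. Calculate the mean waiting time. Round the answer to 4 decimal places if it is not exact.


FCFS order (as given): [9, 4, 5, 11, 15, 4]
Waiting times:
  Job 1: wait = 0
  Job 2: wait = 9
  Job 3: wait = 13
  Job 4: wait = 18
  Job 5: wait = 29
  Job 6: wait = 44
Sum of waiting times = 113
Average waiting time = 113/6 = 18.8333

18.8333


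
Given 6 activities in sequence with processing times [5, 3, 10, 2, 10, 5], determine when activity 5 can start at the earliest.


Activity 5 starts after activities 1 through 4 complete.
Predecessor durations: [5, 3, 10, 2]
ES = 5 + 3 + 10 + 2 = 20

20


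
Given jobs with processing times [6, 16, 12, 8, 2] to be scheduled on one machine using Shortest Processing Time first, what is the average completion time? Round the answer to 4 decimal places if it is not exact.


Sort jobs by processing time (SPT order): [2, 6, 8, 12, 16]
Compute completion times sequentially:
  Job 1: processing = 2, completes at 2
  Job 2: processing = 6, completes at 8
  Job 3: processing = 8, completes at 16
  Job 4: processing = 12, completes at 28
  Job 5: processing = 16, completes at 44
Sum of completion times = 98
Average completion time = 98/5 = 19.6

19.6
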